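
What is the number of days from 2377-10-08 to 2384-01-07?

2282

Day-of-year of October 8, 2377: 281.
Day-of-year of January 7, 2384: 7.
2377 has 365 days, so 365 − 281 = 84 days remain in 2377.
Full years: 2378: 365; 2379: 365; 2380: 366; 2381: 365; 2382: 365; 2383: 365. Sum = 2191.
Total: 84 + 2191 + 7 = 2282 days.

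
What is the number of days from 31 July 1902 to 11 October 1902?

July 1902: 31 − 31 = 0 days remain.
Then August (31), September (30): 31 + 30 = 61 days.
October 1–11, 1902: 11 days.
Total: 0 + 61 + 11 = 72 days.

72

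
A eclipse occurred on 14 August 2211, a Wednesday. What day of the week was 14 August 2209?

Count forward from the earlier date (August 14, 2209) to the later (August 14, 2211):
August 2209: 31 − 14 = 17 days remain.
Then 23 full months totalling 699 days.
August 1–14, 2211: 14 days.
Total: 17 + 699 + 14 = 730 days.
730 mod 7 = 2, so 2 days before Wednesday is Monday.

Monday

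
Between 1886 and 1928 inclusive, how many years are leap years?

Years divisible by 4 in [1886, 1928]: 1888, 1892, 1896, 1900, 1904, 1908, 1912, 1916, 1920, 1924, 1928.
Of these, 1900 is divisible by 100 but not 400, so not leap.
Leap years: 11 − 1 = 10.

10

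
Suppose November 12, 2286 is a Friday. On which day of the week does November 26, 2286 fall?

Within November 2286: 26 − 12 = 14 days.
14 is a multiple of 7, so November 26, 2286 falls on the same weekday: Friday.

Friday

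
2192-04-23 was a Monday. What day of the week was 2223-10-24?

Friday

Day-of-year of April 23, 2192: 114.
Day-of-year of October 24, 2223: 297.
2192 has 366 days, so 366 − 114 = 252 days remain in 2192.
Full years 2193–2222: 24 common + 6 leap = 24×365 + 6×366 = 10956 days.
Total: 252 + 10956 + 297 = 11505 days.
11505 mod 7 = 4, so 4 days after Monday is Friday.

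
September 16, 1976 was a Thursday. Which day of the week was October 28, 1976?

Thursday

September 1976: 30 − 16 = 14 days remain.
October 1–28, 1976: 28 days.
Total: 14 + 28 = 42 days.
42 is a multiple of 7, so October 28, 1976 falls on the same weekday: Thursday.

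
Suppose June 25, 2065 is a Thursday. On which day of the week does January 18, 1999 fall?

Count forward from the earlier date (January 18, 1999) to the later (June 25, 2065):
Day-of-year of January 18, 1999: 18.
Day-of-year of June 25, 2065: 176.
1999 has 365 days, so 365 − 18 = 347 days remain in 1999.
Full years 2000–2064: 48 common + 17 leap = 48×365 + 17×366 = 23742 days.
Total: 347 + 23742 + 176 = 24265 days.
24265 mod 7 = 3, so 3 days before Thursday is Monday.

Monday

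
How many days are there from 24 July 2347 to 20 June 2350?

1062

Day-of-year of July 24, 2347: 205.
Day-of-year of June 20, 2350: 171.
2347 has 365 days, so 365 − 205 = 160 days remain in 2347.
Full years: 2348: 366; 2349: 365. Sum = 731.
Total: 160 + 731 + 171 = 1062 days.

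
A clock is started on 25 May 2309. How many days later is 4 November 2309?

May 2309: 31 − 25 = 6 days remain.
Then June (30), July (31), August (31), September (30), October (31): 30 + 31 + 31 + 30 + 31 = 153 days.
November 1–4, 2309: 4 days.
Total: 6 + 153 + 4 = 163 days.

163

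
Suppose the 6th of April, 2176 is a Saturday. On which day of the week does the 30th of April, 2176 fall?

Within April 2176: 30 − 6 = 24 days.
24 mod 7 = 3, so 3 days after Saturday is Tuesday.

Tuesday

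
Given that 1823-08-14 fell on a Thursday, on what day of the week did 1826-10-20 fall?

Friday

Day-of-year of August 14, 1823: 226.
Day-of-year of October 20, 1826: 293.
1823 has 365 days, so 365 − 226 = 139 days remain in 1823.
Full years: 1824: 366; 1825: 365. Sum = 731.
Total: 139 + 731 + 293 = 1163 days.
1163 mod 7 = 1, so 1 day after Thursday is Friday.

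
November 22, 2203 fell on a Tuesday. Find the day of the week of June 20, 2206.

November 22, 2203 → November 22, 2204: 366 days (2204 is a leap year).
November 22, 2204 → November 22, 2205: 365 days.
November 2205: 30 − 22 = 8 days remain.
Then December (31), January (31), February 2206 (28), March (31), April (30), May (31): 31 + 31 + 28 + 31 + 30 + 31 = 182 days.
June 1–20, 2206: 20 days.
Residual: 210 days.
Total: 941 days.
941 mod 7 = 3, so 3 days after Tuesday is Friday.

Friday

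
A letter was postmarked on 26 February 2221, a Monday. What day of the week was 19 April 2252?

Monday

Day-of-year of February 26, 2221: 57.
Day-of-year of April 19, 2252: 110.
2221 has 365 days, so 365 − 57 = 308 days remain in 2221.
Full years 2222–2251: 23 common + 7 leap = 23×365 + 7×366 = 10957 days.
Total: 308 + 10957 + 110 = 11375 days.
11375 is a multiple of 7, so 19 April 2252 falls on the same weekday: Monday.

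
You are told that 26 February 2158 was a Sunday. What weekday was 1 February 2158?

Wednesday

Count forward from the earlier date (February 1, 2158) to the later (February 26, 2158):
Within February 2158: 26 − 1 = 25 days.
25 mod 7 = 4, so 4 days before Sunday is Wednesday.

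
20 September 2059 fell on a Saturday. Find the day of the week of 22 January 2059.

Wednesday

Count forward from the earlier date (January 22, 2059) to the later (September 20, 2059):
January 2059: 31 − 22 = 9 days remain.
Then February 2059 (28), March (31), April (30), May (31), June (30), July (31), August (31): 28 + 31 + 30 + 31 + 30 + 31 + 31 = 212 days.
September 1–20, 2059: 20 days.
Total: 9 + 212 + 20 = 241 days.
241 mod 7 = 3, so 3 days before Saturday is Wednesday.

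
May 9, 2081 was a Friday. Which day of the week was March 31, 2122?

Tuesday

Day-of-year of May 9, 2081: 129.
Day-of-year of March 31, 2122: 90.
2081 has 365 days, so 365 − 129 = 236 days remain in 2081.
Full years 2082–2121: 31 common + 9 leap = 31×365 + 9×366 = 14609 days.
Total: 236 + 14609 + 90 = 14935 days.
14935 mod 7 = 4, so 4 days after Friday is Tuesday.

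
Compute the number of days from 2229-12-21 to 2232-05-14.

Day-of-year of December 21, 2229: 355.
Day-of-year of May 14, 2232: 135.
2229 has 365 days, so 365 − 355 = 10 days remain in 2229.
Full years: 2230: 365; 2231: 365. Sum = 730.
Total: 10 + 730 + 135 = 875 days.

875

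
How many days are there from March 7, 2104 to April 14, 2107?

1133

Day-of-year of March 7, 2104: 67.
Day-of-year of April 14, 2107: 104.
2104 has 366 days, so 366 − 67 = 299 days remain in 2104.
Full years: 2105: 365; 2106: 365. Sum = 730.
Total: 299 + 730 + 104 = 1133 days.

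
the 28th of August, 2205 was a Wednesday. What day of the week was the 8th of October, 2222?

Day-of-year of August 28, 2205: 240.
Day-of-year of October 8, 2222: 281.
2205 has 365 days, so 365 − 240 = 125 days remain in 2205.
Full years 2206–2221: 12 common + 4 leap = 12×365 + 4×366 = 5844 days.
Total: 125 + 5844 + 281 = 6250 days.
6250 mod 7 = 6, so 6 days after Wednesday is Tuesday.

Tuesday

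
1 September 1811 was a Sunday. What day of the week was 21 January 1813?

September 1811: 30 − 1 = 29 days remain.
Then 15 full months totalling 458 days.
January 1–21, 1813: 21 days.
Total: 29 + 458 + 21 = 508 days.
508 mod 7 = 4, so 4 days after Sunday is Thursday.

Thursday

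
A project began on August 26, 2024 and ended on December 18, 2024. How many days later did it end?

114

August 2024: 31 − 26 = 5 days remain.
Then September (30), October (31), November (30): 30 + 31 + 30 = 91 days.
December 1–18, 2024: 18 days.
Total: 5 + 91 + 18 = 114 days.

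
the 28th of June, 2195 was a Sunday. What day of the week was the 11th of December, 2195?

June 2195: 30 − 28 = 2 days remain.
Then July (31), August (31), September (30), October (31), November (30): 31 + 31 + 30 + 31 + 30 = 153 days.
December 1–11, 2195: 11 days.
Total: 2 + 153 + 11 = 166 days.
166 mod 7 = 5, so 5 days after Sunday is Friday.

Friday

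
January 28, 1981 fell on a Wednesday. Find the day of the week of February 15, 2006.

Wednesday

Day-of-year of January 28, 1981: 28.
Day-of-year of February 15, 2006: 46.
1981 has 365 days, so 365 − 28 = 337 days remain in 1981.
Full years 1982–2005: 18 common + 6 leap = 18×365 + 6×366 = 8766 days.
Total: 337 + 8766 + 46 = 9149 days.
9149 is a multiple of 7, so February 15, 2006 falls on the same weekday: Wednesday.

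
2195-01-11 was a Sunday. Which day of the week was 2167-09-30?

Count forward from the earlier date (September 30, 2167) to the later (January 11, 2195):
Day-of-year of September 30, 2167: 273.
Day-of-year of January 11, 2195: 11.
2167 has 365 days, so 365 − 273 = 92 days remain in 2167.
Full years 2168–2194: 20 common + 7 leap = 20×365 + 7×366 = 9862 days.
Total: 92 + 9862 + 11 = 9965 days.
9965 mod 7 = 4, so 4 days before Sunday is Wednesday.

Wednesday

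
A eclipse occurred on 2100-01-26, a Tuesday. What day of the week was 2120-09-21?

From January 26, 2100 to January 26, 2120: 20 years, of which 4 contain a Feb 29 — 16×365 + 4×366 = 7304 days.
(2100 is not a leap year (divisible by 100 but not 400).)
January 2120: 31 − 26 = 5 days remain.
Then February 2120 (29), March (31), April (30), May (31), June (30), July (31), August (31): 29 + 31 + 30 + 31 + 30 + 31 + 31 = 213 days.
September 1–21, 2120: 21 days.
Residual: 239 days.
Total: 7543 days.
7543 mod 7 = 4, so 4 days after Tuesday is Saturday.

Saturday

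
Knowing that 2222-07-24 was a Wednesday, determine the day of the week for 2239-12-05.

Thursday

Day-of-year of July 24, 2222: 205.
Day-of-year of December 5, 2239: 339.
2222 has 365 days, so 365 − 205 = 160 days remain in 2222.
Full years 2223–2238: 12 common + 4 leap = 12×365 + 4×366 = 5844 days.
Total: 160 + 5844 + 339 = 6343 days.
6343 mod 7 = 1, so 1 day after Wednesday is Thursday.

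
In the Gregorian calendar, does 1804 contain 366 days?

Yes

1804 is a leap year.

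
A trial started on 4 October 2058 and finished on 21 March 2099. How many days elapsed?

14778

Day-of-year of October 4, 2058: 277.
Day-of-year of March 21, 2099: 80.
2058 has 365 days, so 365 − 277 = 88 days remain in 2058.
Full years 2059–2098: 30 common + 10 leap = 30×365 + 10×366 = 14610 days.
Total: 88 + 14610 + 80 = 14778 days.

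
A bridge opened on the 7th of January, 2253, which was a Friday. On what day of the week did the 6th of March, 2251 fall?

Count forward from the earlier date (March 6, 2251) to the later (January 7, 2253):
Day-of-year of March 6, 2251: 65.
Day-of-year of January 7, 2253: 7.
2251 has 365 days, so 365 − 65 = 300 days remain in 2251.
Full years: 2252: 366. Sum = 366.
Total: 300 + 366 + 7 = 673 days.
673 mod 7 = 1, so 1 day before Friday is Thursday.

Thursday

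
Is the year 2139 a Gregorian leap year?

2139 is not a leap year.

No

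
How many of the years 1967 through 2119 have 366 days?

Years divisible by 4: 1968, 1972, …, 2116 — 38 in all.
Of these, 2100 is divisible by 100 but not 400, so not leap.
2000 is divisible by 400, so still leap.
Leap years: 38 − 1 = 37.

37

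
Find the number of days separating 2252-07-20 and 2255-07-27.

1102

Day-of-year of July 20, 2252: 202.
Day-of-year of July 27, 2255: 208.
2252 has 366 days, so 366 − 202 = 164 days remain in 2252.
Full years: 2253: 365; 2254: 365. Sum = 730.
Total: 164 + 730 + 208 = 1102 days.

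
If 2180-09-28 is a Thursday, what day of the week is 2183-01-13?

Monday

September 28, 2180 → September 28, 2181: 365 days.
September 28, 2181 → September 28, 2182: 365 days.
September 2182: 30 − 28 = 2 days remain.
Then October (31), November (30), December (31): 31 + 30 + 31 = 92 days.
January 1–13, 2183: 13 days.
Residual: 107 days.
Total: 837 days.
837 mod 7 = 4, so 4 days after Thursday is Monday.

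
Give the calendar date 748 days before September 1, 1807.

August 14, 1805

Count 748 days before September 1, 1807:
August 14, 1805 → August 14, 1806: 365 days.
August 14, 1806 → August 14, 1807: 365 days.
August 1807: 31 − 14 = 17 days remain.
September 1, 1807: 1 day.
Residual: 18 days.
Total: 748 days.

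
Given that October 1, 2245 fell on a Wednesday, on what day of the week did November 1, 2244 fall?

Count forward from the earlier date (November 1, 2244) to the later (October 1, 2245):
November 2244: 30 − 1 = 29 days remain.
Then 10 full months totalling 304 days.
October 1, 2245: 1 day.
Total: 29 + 304 + 1 = 334 days.
334 mod 7 = 5, so 5 days before Wednesday is Friday.

Friday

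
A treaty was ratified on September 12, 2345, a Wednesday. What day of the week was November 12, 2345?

Monday

September 2345: 30 − 12 = 18 days remain.
Then October (31): 31 days.
November 1–12, 2345: 12 days.
Total: 18 + 31 + 12 = 61 days.
61 mod 7 = 5, so 5 days after Wednesday is Monday.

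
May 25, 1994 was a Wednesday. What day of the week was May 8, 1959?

Friday

Count forward from the earlier date (May 8, 1959) to the later (May 25, 1994):
Day-of-year of May 8, 1959: 128.
Day-of-year of May 25, 1994: 145.
1959 has 365 days, so 365 − 128 = 237 days remain in 1959.
Full years 1960–1993: 25 common + 9 leap = 25×365 + 9×366 = 12419 days.
Total: 237 + 12419 + 145 = 12801 days.
12801 mod 7 = 5, so 5 days before Wednesday is Friday.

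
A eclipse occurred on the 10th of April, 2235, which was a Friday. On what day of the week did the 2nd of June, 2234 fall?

Count forward from the earlier date (June 2, 2234) to the later (April 10, 2235):
Day-of-year of June 2, 2234: 153.
Day-of-year of April 10, 2235: 100.
2234 has 365 days, so 365 − 153 = 212 days remain in 2234.
Total: 212 + 100 = 312 days.
312 mod 7 = 4, so 4 days before Friday is Monday.

Monday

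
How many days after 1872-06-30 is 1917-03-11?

16324

From June 30, 1872 to June 30, 1916: 44 years, of which 10 contain a Feb 29 — 34×365 + 10×366 = 16070 days.
(1900 is not a leap year (divisible by 100 but not 400).)
June 1916: 30 − 30 = 0 days remain.
Then July (31), August (31), September (30), October (31), November (30), December (31), January (31), February 1917 (28): 31 + 31 + 30 + 31 + 30 + 31 + 31 + 28 = 243 days.
March 1–11, 1917: 11 days.
Residual: 254 days.
Total: 16324 days.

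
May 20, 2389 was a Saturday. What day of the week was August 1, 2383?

Monday

Count forward from the earlier date (August 1, 2383) to the later (May 20, 2389):
Day-of-year of August 1, 2383: 213.
Day-of-year of May 20, 2389: 140.
2383 has 365 days, so 365 − 213 = 152 days remain in 2383.
Full years: 2384: 366; 2385: 365; 2386: 365; 2387: 365; 2388: 366. Sum = 1827.
Total: 152 + 1827 + 140 = 2119 days.
2119 mod 7 = 5, so 5 days before Saturday is Monday.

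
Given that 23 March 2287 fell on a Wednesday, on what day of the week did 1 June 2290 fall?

March 23, 2287 → March 23, 2288: 366 days (2288 is a leap year).
March 23, 2288 → March 23, 2289: 365 days.
March 23, 2289 → March 23, 2290: 365 days.
March 2290: 31 − 23 = 8 days remain.
Then April (30), May (31): 30 + 31 = 61 days.
June 1, 2290: 1 day.
Residual: 70 days.
Total: 1166 days.
1166 mod 7 = 4, so 4 days after Wednesday is Sunday.

Sunday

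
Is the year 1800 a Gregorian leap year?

1800 is not a leap year (divisible by 100 but not 400).

No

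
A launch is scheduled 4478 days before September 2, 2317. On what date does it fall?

May 30, 2305

Count 4478 days before September 2, 2317:
Day-of-year of May 30, 2305: 150.
Day-of-year of September 2, 2317: 245.
2305 has 365 days, so 365 − 150 = 215 days remain in 2305.
Full years 2306–2316: 8 common + 3 leap = 8×365 + 3×366 = 4018 days.
Total: 215 + 4018 + 245 = 4478 days.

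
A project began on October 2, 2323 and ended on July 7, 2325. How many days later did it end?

Day-of-year of October 2, 2323: 275.
Day-of-year of July 7, 2325: 188.
2323 has 365 days, so 365 − 275 = 90 days remain in 2323.
Full years: 2324: 366. Sum = 366.
Total: 90 + 366 + 188 = 644 days.

644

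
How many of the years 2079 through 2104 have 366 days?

Years divisible by 4 in [2079, 2104]: 2080, 2084, 2088, 2092, 2096, 2100, 2104.
Of these, 2100 is divisible by 100 but not 400, so not leap.
Leap years: 7 − 1 = 6.

6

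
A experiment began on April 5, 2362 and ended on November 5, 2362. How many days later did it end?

214

April 2362: 30 − 5 = 25 days remain.
Then May (31), June (30), July (31), August (31), September (30), October (31): 31 + 30 + 31 + 31 + 30 + 31 = 184 days.
November 1–5, 2362: 5 days.
Total: 25 + 184 + 5 = 214 days.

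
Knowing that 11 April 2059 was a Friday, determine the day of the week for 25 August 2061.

Thursday

April 2059: 30 − 11 = 19 days remain.
Then 27 full months totalling 823 days.
August 1–25, 2061: 25 days.
Total: 19 + 823 + 25 = 867 days.
867 mod 7 = 6, so 6 days after Friday is Thursday.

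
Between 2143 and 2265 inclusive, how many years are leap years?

30

Years divisible by 4: 2144, 2148, …, 2264 — 31 in all.
Of these, 2200 is divisible by 100 but not 400, so not leap.
Leap years: 31 − 1 = 30.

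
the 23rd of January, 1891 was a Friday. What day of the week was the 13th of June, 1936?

Day-of-year of January 23, 1891: 23.
Day-of-year of June 13, 1936: 165.
1891 has 365 days, so 365 − 23 = 342 days remain in 1891.
Full years 1892–1935: 34 common + 10 leap = 34×365 + 10×366 = 16070 days.
Total: 342 + 16070 + 165 = 16577 days.
16577 mod 7 = 1, so 1 day after Friday is Saturday.

Saturday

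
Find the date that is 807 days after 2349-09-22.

2351-12-08

Count 807 days after September 22, 2349:
September 22, 2349 → September 22, 2350: 365 days.
September 22, 2350 → September 22, 2351: 365 days.
September 2351: 30 − 22 = 8 days remain.
Then October (31), November (30): 31 + 30 = 61 days.
December 1–8, 2351: 8 days.
Residual: 77 days.
Total: 807 days.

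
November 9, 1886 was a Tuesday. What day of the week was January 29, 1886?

Friday

Count forward from the earlier date (January 29, 1886) to the later (November 9, 1886):
January 1886: 31 − 29 = 2 days remain.
Then 9 full months totalling 273 days.
November 1–9, 1886: 9 days.
Total: 2 + 273 + 9 = 284 days.
284 mod 7 = 4, so 4 days before Tuesday is Friday.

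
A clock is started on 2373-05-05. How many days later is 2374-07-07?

May 5, 2373 → May 5, 2374: 365 days.
May 2374: 31 − 5 = 26 days remain.
Then June (30): 30 days.
July 1–7, 2374: 7 days.
Residual: 63 days.
Total: 428 days.

428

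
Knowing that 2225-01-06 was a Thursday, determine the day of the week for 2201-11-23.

Monday

Count forward from the earlier date (November 23, 2201) to the later (January 6, 2225):
Day-of-year of November 23, 2201: 327.
Day-of-year of January 6, 2225: 6.
2201 has 365 days, so 365 − 327 = 38 days remain in 2201.
Full years 2202–2224: 17 common + 6 leap = 17×365 + 6×366 = 8401 days.
Total: 38 + 8401 + 6 = 8445 days.
8445 mod 7 = 3, so 3 days before Thursday is Monday.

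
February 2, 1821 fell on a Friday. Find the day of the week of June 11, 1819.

Count forward from the earlier date (June 11, 1819) to the later (February 2, 1821):
June 11, 1819 → June 11, 1820: 366 days (1820 is a leap year).
June 1820: 30 − 11 = 19 days remain.
Then July (31), August (31), September (30), October (31), November (30), December (31), January (31): 31 + 31 + 30 + 31 + 30 + 31 + 31 = 215 days.
February 1–2, 1821: 2 days (1821 is not a leap year).
Residual: 236 days.
Total: 602 days.
602 is a multiple of 7, so June 11, 1819 falls on the same weekday: Friday.

Friday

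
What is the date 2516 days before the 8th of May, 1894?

the 18th of June, 1887

Count 2516 days before May 8, 1894:
June 18, 1887 → June 18, 1888: 366 days (1888 is a leap year).
June 18, 1888 → June 18, 1889: 365 days.
June 18, 1889 → June 18, 1890: 365 days.
June 18, 1890 → June 18, 1891: 365 days.
June 18, 1891 → June 18, 1892: 366 days (1892 is a leap year).
June 18, 1892 → June 18, 1893: 365 days.
June 1893: 30 − 18 = 12 days remain.
Then 10 full months totalling 304 days.
May 1–8, 1894: 8 days.
Residual: 324 days.
Total: 2516 days.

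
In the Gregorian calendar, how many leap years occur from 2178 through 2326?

35

Years divisible by 4: 2180, 2184, …, 2324 — 37 in all.
Of these, 2200, 2300 are divisible by 100 but not 400, so not leap.
Leap years: 37 − 2 = 35.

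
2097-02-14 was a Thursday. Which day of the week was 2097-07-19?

Friday

February 2097: 28 − 14 = 14 days remain (2097 is not a leap year, so February has 28 days).
Then March (31), April (30), May (31), June (30): 31 + 30 + 31 + 30 = 122 days.
July 1–19, 2097: 19 days.
Total: 14 + 122 + 19 = 155 days.
155 mod 7 = 1, so 1 day after Thursday is Friday.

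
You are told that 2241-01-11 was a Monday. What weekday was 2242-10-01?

January 11, 2241 → January 11, 2242: 365 days.
January 2242: 31 − 11 = 20 days remain.
Then February 2242 (28), March (31), April (30), May (31), June (30), July (31), August (31), September (30): 28 + 31 + 30 + 31 + 30 + 31 + 31 + 30 = 242 days.
October 1, 2242: 1 day.
Residual: 263 days.
Total: 628 days.
628 mod 7 = 5, so 5 days after Monday is Saturday.

Saturday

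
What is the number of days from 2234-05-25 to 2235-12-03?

557

Day-of-year of May 25, 2234: 145.
Day-of-year of December 3, 2235: 337.
2234 has 365 days, so 365 − 145 = 220 days remain in 2234.
Total: 220 + 337 = 557 days.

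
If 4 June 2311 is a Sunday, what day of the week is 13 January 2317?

Saturday

Day-of-year of June 4, 2311: 155.
Day-of-year of January 13, 2317: 13.
2311 has 365 days, so 365 − 155 = 210 days remain in 2311.
Full years: 2312: 366; 2313: 365; 2314: 365; 2315: 365; 2316: 366. Sum = 1827.
Total: 210 + 1827 + 13 = 2050 days.
2050 mod 7 = 6, so 6 days after Sunday is Saturday.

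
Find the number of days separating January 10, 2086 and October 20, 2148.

Day-of-year of January 10, 2086: 10.
Day-of-year of October 20, 2148: 294.
2086 has 365 days, so 365 − 10 = 355 days remain in 2086.
Full years 2087–2147: 47 common + 14 leap = 47×365 + 14×366 = 22279 days.
Total: 355 + 22279 + 294 = 22928 days.

22928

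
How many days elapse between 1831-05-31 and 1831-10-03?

125

May 1831: 31 − 31 = 0 days remain.
Then June (30), July (31), August (31), September (30): 30 + 31 + 31 + 30 = 122 days.
October 1–3, 1831: 3 days.
Total: 0 + 122 + 3 = 125 days.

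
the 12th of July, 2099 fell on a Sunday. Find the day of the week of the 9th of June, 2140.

From July 12, 2099 to July 12, 2139: 40 years, of which 9 contain a Feb 29 — 31×365 + 9×366 = 14609 days.
(2100 is not a leap year (divisible by 100 but not 400).)
July 2139: 31 − 12 = 19 days remain.
Then 10 full months totalling 305 days.
June 1–9, 2140: 9 days.
Residual: 333 days.
Total: 14942 days.
14942 mod 7 = 4, so 4 days after Sunday is Thursday.

Thursday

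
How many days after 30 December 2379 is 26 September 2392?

4654

From December 30, 2379 to December 30, 2391: 12 years, of which 3 contain a Feb 29 — 9×365 + 3×366 = 4383 days.
December 2391: 31 − 30 = 1 day remains.
Then January (31), February 2392 (29), March (31), April (30), May (31), June (30), July (31), August (31): 31 + 29 + 31 + 30 + 31 + 30 + 31 + 31 = 244 days.
September 1–26, 2392: 26 days.
Residual: 271 days.
Total: 4654 days.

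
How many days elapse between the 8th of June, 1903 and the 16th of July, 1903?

June 1903: 30 − 8 = 22 days remain.
July 1–16, 1903: 16 days.
Total: 22 + 16 = 38 days.

38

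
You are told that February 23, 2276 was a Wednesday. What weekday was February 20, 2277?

February 2276: 29 − 23 = 6 days remain (2276 is a leap year, so February has 29 days).
Then 11 full months totalling 337 days.
February 1–20, 2277: 20 days (2277 is not a leap year).
Total: 6 + 337 + 20 = 363 days.
363 mod 7 = 6, so 6 days after Wednesday is Tuesday.

Tuesday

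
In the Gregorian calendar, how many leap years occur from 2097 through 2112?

3

Years divisible by 4 in [2097, 2112]: 2100, 2104, 2108, 2112.
Of these, 2100 is divisible by 100 but not 400, so not leap.
Leap years: 4 − 1 = 3.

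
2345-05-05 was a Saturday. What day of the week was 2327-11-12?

Saturday

Count forward from the earlier date (November 12, 2327) to the later (May 5, 2345):
From November 12, 2327 to November 12, 2344: 17 years, of which 5 contain a Feb 29 — 12×365 + 5×366 = 6210 days.
November 2344: 30 − 12 = 18 days remain.
Then December (31), January (31), February 2345 (28), March (31), April (30): 31 + 31 + 28 + 31 + 30 = 151 days.
May 1–5, 2345: 5 days.
Residual: 174 days.
Total: 6384 days.
6384 is a multiple of 7, so 2327-11-12 falls on the same weekday: Saturday.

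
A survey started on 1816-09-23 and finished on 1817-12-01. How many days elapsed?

434

September 23, 1816 → September 23, 1817: 365 days.
September 1817: 30 − 23 = 7 days remain.
Then October (31), November (30): 31 + 30 = 61 days.
December 1, 1817: 1 day.
Residual: 69 days.
Total: 434 days.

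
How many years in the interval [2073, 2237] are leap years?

39

Years divisible by 4: 2076, 2080, …, 2236 — 41 in all.
Of these, 2100, 2200 are divisible by 100 but not 400, so not leap.
Leap years: 41 − 2 = 39.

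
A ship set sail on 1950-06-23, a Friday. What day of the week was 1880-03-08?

Monday

Count forward from the earlier date (March 8, 1880) to the later (June 23, 1950):
Day-of-year of March 8, 1880: 68.
Day-of-year of June 23, 1950: 174.
1880 has 366 days, so 366 − 68 = 298 days remain in 1880.
Full years 1881–1949: 53 common + 16 leap = 53×365 + 16×366 = 25201 days.
Total: 298 + 25201 + 174 = 25673 days.
25673 mod 7 = 4, so 4 days before Friday is Monday.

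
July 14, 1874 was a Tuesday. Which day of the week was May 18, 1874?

Count forward from the earlier date (May 18, 1874) to the later (July 14, 1874):
May 1874: 31 − 18 = 13 days remain.
Then June (30): 30 days.
July 1–14, 1874: 14 days.
Total: 13 + 30 + 14 = 57 days.
57 mod 7 = 1, so 1 day before Tuesday is Monday.

Monday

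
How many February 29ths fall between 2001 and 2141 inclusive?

Years divisible by 4: 2004, 2008, …, 2140 — 35 in all.
Of these, 2100 is divisible by 100 but not 400, so not leap.
Leap years: 35 − 1 = 34.

34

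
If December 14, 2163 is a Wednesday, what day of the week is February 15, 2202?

Monday

Day-of-year of December 14, 2163: 348.
Day-of-year of February 15, 2202: 46.
2163 has 365 days, so 365 − 348 = 17 days remain in 2163.
Full years 2164–2201: 29 common + 9 leap = 29×365 + 9×366 = 13879 days.
Total: 17 + 13879 + 46 = 13942 days.
13942 mod 7 = 5, so 5 days after Wednesday is Monday.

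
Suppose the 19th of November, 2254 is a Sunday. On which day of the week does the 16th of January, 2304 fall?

From November 19, 2254 to November 19, 2303: 49 years, of which 11 contain a Feb 29 — 38×365 + 11×366 = 17896 days.
(2300 is not a leap year (divisible by 100 but not 400).)
November 2303: 30 − 19 = 11 days remain.
Then December (31): 31 days.
January 1–16, 2304: 16 days.
Residual: 58 days.
Total: 17954 days.
17954 mod 7 = 6, so 6 days after Sunday is Saturday.

Saturday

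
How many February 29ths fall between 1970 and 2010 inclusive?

10

Years divisible by 4 in [1970, 2010]: 1972, 1976, 1980, 1984, 1988, 1992, 1996, 2000, 2004, 2008.
2000 is divisible by 400, so still leap.
No century exceptions apply. Count: 10.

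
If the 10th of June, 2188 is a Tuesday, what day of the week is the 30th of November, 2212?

Day-of-year of June 10, 2188: 162.
Day-of-year of November 30, 2212: 335.
2188 has 366 days, so 366 − 162 = 204 days remain in 2188.
Full years 2189–2211: 19 common + 4 leap = 19×365 + 4×366 = 8399 days.
Total: 204 + 8399 + 335 = 8938 days.
8938 mod 7 = 6, so 6 days after Tuesday is Monday.

Monday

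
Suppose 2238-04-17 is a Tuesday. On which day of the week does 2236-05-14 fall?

Saturday

Count forward from the earlier date (May 14, 2236) to the later (April 17, 2238):
Day-of-year of May 14, 2236: 135.
Day-of-year of April 17, 2238: 107.
2236 has 366 days, so 366 − 135 = 231 days remain in 2236.
Full years: 2237: 365. Sum = 365.
Total: 231 + 365 + 107 = 703 days.
703 mod 7 = 3, so 3 days before Tuesday is Saturday.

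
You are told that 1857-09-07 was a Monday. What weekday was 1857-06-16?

Tuesday

Count forward from the earlier date (June 16, 1857) to the later (September 7, 1857):
June 1857: 30 − 16 = 14 days remain.
Then July (31), August (31): 31 + 31 = 62 days.
September 1–7, 1857: 7 days.
Total: 14 + 62 + 7 = 83 days.
83 mod 7 = 6, so 6 days before Monday is Tuesday.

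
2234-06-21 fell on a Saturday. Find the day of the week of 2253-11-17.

Day-of-year of June 21, 2234: 172.
Day-of-year of November 17, 2253: 321.
2234 has 365 days, so 365 − 172 = 193 days remain in 2234.
Full years 2235–2252: 13 common + 5 leap = 13×365 + 5×366 = 6575 days.
Total: 193 + 6575 + 321 = 7089 days.
7089 mod 7 = 5, so 5 days after Saturday is Thursday.

Thursday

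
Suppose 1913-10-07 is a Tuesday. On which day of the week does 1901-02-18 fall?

Monday

Count forward from the earlier date (February 18, 1901) to the later (October 7, 1913):
From February 18, 1901 to February 18, 1913: 12 years, of which 3 contain a Feb 29 — 9×365 + 3×366 = 4383 days.
February 1913: 28 − 18 = 10 days remain (1913 is not a leap year, so February has 28 days).
Then March (31), April (30), May (31), June (30), July (31), August (31), September (30): 31 + 30 + 31 + 30 + 31 + 31 + 30 = 214 days.
October 1–7, 1913: 7 days.
Residual: 231 days.
Total: 4614 days.
4614 mod 7 = 1, so 1 day before Tuesday is Monday.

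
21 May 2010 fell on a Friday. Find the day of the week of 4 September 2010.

Saturday

May 2010: 31 − 21 = 10 days remain.
Then June (30), July (31), August (31): 30 + 31 + 31 = 92 days.
September 1–4, 2010: 4 days.
Total: 10 + 92 + 4 = 106 days.
106 mod 7 = 1, so 1 day after Friday is Saturday.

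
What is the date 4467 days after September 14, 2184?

December 7, 2196

Count 4467 days after September 14, 2184:
Day-of-year of September 14, 2184: 258.
Day-of-year of December 7, 2196: 342.
2184 has 366 days, so 366 − 258 = 108 days remain in 2184.
Full years 2185–2195: 9 common + 2 leap = 9×365 + 2×366 = 4017 days.
Total: 108 + 4017 + 342 = 4467 days.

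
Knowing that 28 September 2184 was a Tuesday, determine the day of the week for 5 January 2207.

Monday

Day-of-year of September 28, 2184: 272.
Day-of-year of January 5, 2207: 5.
2184 has 366 days, so 366 − 272 = 94 days remain in 2184.
Full years 2185–2206: 18 common + 4 leap = 18×365 + 4×366 = 8034 days.
Total: 94 + 8034 + 5 = 8133 days.
8133 mod 7 = 6, so 6 days after Tuesday is Monday.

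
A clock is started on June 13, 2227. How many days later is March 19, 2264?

13429

From June 13, 2227 to June 13, 2263: 36 years, of which 9 contain a Feb 29 — 27×365 + 9×366 = 13149 days.
June 2263: 30 − 13 = 17 days remain.
Then July (31), August (31), September (30), October (31), November (30), December (31), January (31), February 2264 (29): 31 + 31 + 30 + 31 + 30 + 31 + 31 + 29 = 244 days.
March 1–19, 2264: 19 days.
Residual: 280 days.
Total: 13429 days.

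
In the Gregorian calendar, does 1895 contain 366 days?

No

1895 is not a leap year.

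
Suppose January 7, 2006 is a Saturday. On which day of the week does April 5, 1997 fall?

Count forward from the earlier date (April 5, 1997) to the later (January 7, 2006):
Day-of-year of April 5, 1997: 95.
Day-of-year of January 7, 2006: 7.
1997 has 365 days, so 365 − 95 = 270 days remain in 1997.
Full years 1998–2005: 6 common + 2 leap = 6×365 + 2×366 = 2922 days.
Total: 270 + 2922 + 7 = 3199 days.
3199 is a multiple of 7, so April 5, 1997 falls on the same weekday: Saturday.

Saturday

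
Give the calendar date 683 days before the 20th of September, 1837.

the 7th of November, 1835

Count 683 days before September 20, 1837:
Day-of-year of November 7, 1835: 311.
Day-of-year of September 20, 1837: 263.
1835 has 365 days, so 365 − 311 = 54 days remain in 1835.
Full years: 1836: 366. Sum = 366.
Total: 54 + 366 + 263 = 683 days.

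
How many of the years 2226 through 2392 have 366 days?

41

Years divisible by 4: 2228, 2232, …, 2392 — 42 in all.
Of these, 2300 is divisible by 100 but not 400, so not leap.
Leap years: 42 − 1 = 41.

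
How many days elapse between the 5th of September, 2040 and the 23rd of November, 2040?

79

September 2040: 30 − 5 = 25 days remain.
Then October (31): 31 days.
November 1–23, 2040: 23 days.
Total: 25 + 31 + 23 = 79 days.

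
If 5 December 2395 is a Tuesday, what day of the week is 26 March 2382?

Count forward from the earlier date (March 26, 2382) to the later (December 5, 2395):
Day-of-year of March 26, 2382: 85.
Day-of-year of December 5, 2395: 339.
2382 has 365 days, so 365 − 85 = 280 days remain in 2382.
Full years 2383–2394: 9 common + 3 leap = 9×365 + 3×366 = 4383 days.
Total: 280 + 4383 + 339 = 5002 days.
5002 mod 7 = 4, so 4 days before Tuesday is Friday.

Friday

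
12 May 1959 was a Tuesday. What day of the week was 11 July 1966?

Day-of-year of May 12, 1959: 132.
Day-of-year of July 11, 1966: 192.
1959 has 365 days, so 365 − 132 = 233 days remain in 1959.
Full years: 1960: 366; 1961: 365; 1962: 365; 1963: 365; 1964: 366; 1965: 365. Sum = 2192.
Total: 233 + 2192 + 192 = 2617 days.
2617 mod 7 = 6, so 6 days after Tuesday is Monday.

Monday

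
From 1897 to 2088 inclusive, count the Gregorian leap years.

47

Years divisible by 4: 1900, 1904, …, 2088 — 48 in all.
Of these, 1900 is divisible by 100 but not 400, so not leap.
2000 is divisible by 400, so still leap.
Leap years: 48 − 1 = 47.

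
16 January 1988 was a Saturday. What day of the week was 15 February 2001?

Thursday

From January 16, 1988 to January 16, 2001: 13 years, of which 4 contain a Feb 29 — 9×365 + 4×366 = 4749 days.
(2000 is a leap year (divisible by 400).)
January 2001: 31 − 16 = 15 days remain.
February 1–15, 2001: 15 days (2001 is not a leap year).
Residual: 30 days.
Total: 4779 days.
4779 mod 7 = 5, so 5 days after Saturday is Thursday.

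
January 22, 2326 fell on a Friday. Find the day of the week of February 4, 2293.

Count forward from the earlier date (February 4, 2293) to the later (January 22, 2326):
Day-of-year of February 4, 2293: 35.
Day-of-year of January 22, 2326: 22.
2293 has 365 days, so 365 − 35 = 330 days remain in 2293.
Full years 2294–2325: 25 common + 7 leap = 25×365 + 7×366 = 11687 days.
Total: 330 + 11687 + 22 = 12039 days.
12039 mod 7 = 6, so 6 days before Friday is Saturday.

Saturday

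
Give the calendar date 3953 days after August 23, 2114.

June 19, 2125

Count 3953 days after August 23, 2114:
Day-of-year of August 23, 2114: 235.
Day-of-year of June 19, 2125: 170.
2114 has 365 days, so 365 − 235 = 130 days remain in 2114.
Full years 2115–2124: 7 common + 3 leap = 7×365 + 3×366 = 3653 days.
Total: 130 + 3653 + 170 = 3953 days.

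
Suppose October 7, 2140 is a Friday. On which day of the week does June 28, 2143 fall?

Day-of-year of October 7, 2140: 281.
Day-of-year of June 28, 2143: 179.
2140 has 366 days, so 366 − 281 = 85 days remain in 2140.
Full years: 2141: 365; 2142: 365. Sum = 730.
Total: 85 + 730 + 179 = 994 days.
994 is a multiple of 7, so June 28, 2143 falls on the same weekday: Friday.

Friday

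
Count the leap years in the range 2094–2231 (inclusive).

Years divisible by 4: 2096, 2100, …, 2228 — 34 in all.
Of these, 2100, 2200 are divisible by 100 but not 400, so not leap.
Leap years: 34 − 2 = 32.

32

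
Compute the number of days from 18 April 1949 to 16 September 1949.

151

April 1949: 30 − 18 = 12 days remain.
Then May (31), June (30), July (31), August (31): 31 + 30 + 31 + 31 = 123 days.
September 1–16, 1949: 16 days.
Total: 12 + 123 + 16 = 151 days.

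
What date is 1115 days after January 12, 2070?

January 31, 2073

Count 1115 days after January 12, 2070:
Day-of-year of January 12, 2070: 12.
Day-of-year of January 31, 2073: 31.
2070 has 365 days, so 365 − 12 = 353 days remain in 2070.
Full years: 2071: 365; 2072: 366. Sum = 731.
Total: 353 + 731 + 31 = 1115 days.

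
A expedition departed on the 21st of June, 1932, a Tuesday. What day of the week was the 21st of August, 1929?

Wednesday

Count forward from the earlier date (August 21, 1929) to the later (June 21, 1932):
August 21, 1929 → August 21, 1930: 365 days.
August 21, 1930 → August 21, 1931: 365 days.
August 1931: 31 − 21 = 10 days remain.
Then 9 full months totalling 274 days.
June 1–21, 1932: 21 days.
Residual: 305 days.
Total: 1035 days.
1035 mod 7 = 6, so 6 days before Tuesday is Wednesday.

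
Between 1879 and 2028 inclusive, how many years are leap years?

Years divisible by 4: 1880, 1884, …, 2028 — 38 in all.
Of these, 1900 is divisible by 100 but not 400, so not leap.
2000 is divisible by 400, so still leap.
Leap years: 38 − 1 = 37.

37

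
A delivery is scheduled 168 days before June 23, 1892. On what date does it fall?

January 7, 1892

Count 168 days before June 23, 1892:
January 1892: 31 − 7 = 24 days remain.
Then February 1892 (29), March (31), April (30), May (31): 29 + 31 + 30 + 31 = 121 days.
June 1–23, 1892: 23 days.
Total: 24 + 121 + 23 = 168 days.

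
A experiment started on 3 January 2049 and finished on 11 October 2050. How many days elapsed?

646

Day-of-year of January 3, 2049: 3.
Day-of-year of October 11, 2050: 284.
2049 has 365 days, so 365 − 3 = 362 days remain in 2049.
Total: 362 + 284 = 646 days.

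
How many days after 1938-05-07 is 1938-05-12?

Within May 1938: 12 − 7 = 5 days.

5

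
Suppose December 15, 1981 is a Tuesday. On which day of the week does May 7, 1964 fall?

Thursday

Count forward from the earlier date (May 7, 1964) to the later (December 15, 1981):
From May 7, 1964 to May 7, 1981: 17 years, of which 4 contain a Feb 29 — 13×365 + 4×366 = 6209 days.
May 1981: 31 − 7 = 24 days remain.
Then June (30), July (31), August (31), September (30), October (31), November (30): 30 + 31 + 31 + 30 + 31 + 30 = 183 days.
December 1–15, 1981: 15 days.
Residual: 222 days.
Total: 6431 days.
6431 mod 7 = 5, so 5 days before Tuesday is Thursday.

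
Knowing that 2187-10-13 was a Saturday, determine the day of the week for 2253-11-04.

Friday

Day-of-year of October 13, 2187: 286.
Day-of-year of November 4, 2253: 308.
2187 has 365 days, so 365 − 286 = 79 days remain in 2187.
Full years 2188–2252: 49 common + 16 leap = 49×365 + 16×366 = 23741 days.
Total: 79 + 23741 + 308 = 24128 days.
24128 mod 7 = 6, so 6 days after Saturday is Friday.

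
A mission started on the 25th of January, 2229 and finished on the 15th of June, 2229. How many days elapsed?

141

January 2229: 31 − 25 = 6 days remain.
Then February 2229 (28), March (31), April (30), May (31): 28 + 31 + 30 + 31 = 120 days.
June 1–15, 2229: 15 days.
Total: 6 + 120 + 15 = 141 days.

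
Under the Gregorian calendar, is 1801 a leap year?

No

1801 is not a leap year.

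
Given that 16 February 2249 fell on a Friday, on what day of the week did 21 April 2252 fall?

February 16, 2249 → February 16, 2250: 365 days.
February 16, 2250 → February 16, 2251: 365 days.
February 16, 2251 → February 16, 2252: 365 days.
February 2252: 29 − 16 = 13 days remain (2252 is a leap year, so February has 29 days).
Then March (31): 31 days.
April 1–21, 2252: 21 days.
Residual: 65 days.
Total: 1160 days.
1160 mod 7 = 5, so 5 days after Friday is Wednesday.

Wednesday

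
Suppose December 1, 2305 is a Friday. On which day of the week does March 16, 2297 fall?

Count forward from the earlier date (March 16, 2297) to the later (December 1, 2305):
Day-of-year of March 16, 2297: 75.
Day-of-year of December 1, 2305: 335.
2297 has 365 days, so 365 − 75 = 290 days remain in 2297.
Full years 2298–2304: 6 common + 1 leap = 6×365 + 1×366 = 2556 days.
Total: 290 + 2556 + 335 = 3181 days.
3181 mod 7 = 3, so 3 days before Friday is Tuesday.

Tuesday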